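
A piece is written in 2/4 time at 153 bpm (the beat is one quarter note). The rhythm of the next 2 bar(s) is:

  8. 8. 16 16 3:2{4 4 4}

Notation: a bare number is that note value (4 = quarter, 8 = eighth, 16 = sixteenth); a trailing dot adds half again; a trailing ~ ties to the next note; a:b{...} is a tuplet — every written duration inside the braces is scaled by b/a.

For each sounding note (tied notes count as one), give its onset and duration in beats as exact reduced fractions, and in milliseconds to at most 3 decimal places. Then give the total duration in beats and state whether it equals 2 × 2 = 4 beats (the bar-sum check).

1) 0.0ms=0b +294.118ms=3/4b
2) 294.118ms=3/4b +294.118ms=3/4b
3) 588.235ms=3/2b +98.039ms=1/4b
4) 686.275ms=7/4b +98.039ms=1/4b
5) 784.314ms=2b +261.438ms=2/3b
6) 1045.752ms=8/3b +261.438ms=2/3b
7) 1307.19ms=10/3b +261.438ms=2/3b
Σ=4b of 4 (153bpm 2/4) — PASS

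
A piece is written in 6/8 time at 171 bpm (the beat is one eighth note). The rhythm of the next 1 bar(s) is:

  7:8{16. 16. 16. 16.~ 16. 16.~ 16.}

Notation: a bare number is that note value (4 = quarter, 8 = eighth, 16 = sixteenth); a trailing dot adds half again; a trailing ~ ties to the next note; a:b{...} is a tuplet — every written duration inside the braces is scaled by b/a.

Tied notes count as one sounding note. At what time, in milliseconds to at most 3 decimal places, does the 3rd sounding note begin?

note 3 onset = 12/7b = 601.504ms

1. 0.0ms @ 0 + 300.752ms (6/7)
2. 300.752ms @ 6/7 + 300.752ms (6/7)
3. 601.504ms @ 12/7 + 300.752ms (6/7)
4. 902.256ms @ 18/7 + 601.504ms (12/7)
5. 1503.759ms @ 30/7 + 601.504ms (12/7)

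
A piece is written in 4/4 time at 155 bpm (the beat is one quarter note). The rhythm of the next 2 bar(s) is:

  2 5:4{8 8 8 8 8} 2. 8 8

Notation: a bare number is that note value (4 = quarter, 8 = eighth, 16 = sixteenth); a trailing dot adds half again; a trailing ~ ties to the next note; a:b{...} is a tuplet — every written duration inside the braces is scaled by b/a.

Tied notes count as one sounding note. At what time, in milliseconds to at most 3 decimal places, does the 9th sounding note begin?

1. 0.0ms @ 0 + 774.194ms (2)
2. 774.194ms @ 2 + 154.839ms (2/5)
3. 929.032ms @ 12/5 + 154.839ms (2/5)
4. 1083.871ms @ 14/5 + 154.839ms (2/5)
5. 1238.71ms @ 16/5 + 154.839ms (2/5)
6. 1393.548ms @ 18/5 + 154.839ms (2/5)
7. 1548.387ms @ 4 + 1161.29ms (3)
8. 2709.677ms @ 7 + 193.548ms (1/2)
9. 2903.226ms @ 15/2 + 193.548ms (1/2)

note 9 onset = 15/2b = 2903.226ms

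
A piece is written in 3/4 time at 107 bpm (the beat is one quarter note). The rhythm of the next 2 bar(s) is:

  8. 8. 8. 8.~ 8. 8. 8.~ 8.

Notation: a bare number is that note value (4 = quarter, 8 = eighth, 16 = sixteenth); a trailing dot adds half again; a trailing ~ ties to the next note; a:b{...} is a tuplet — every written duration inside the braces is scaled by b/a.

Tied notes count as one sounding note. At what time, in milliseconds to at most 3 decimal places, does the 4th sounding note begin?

note 4 onset = 9/4b = 1261.682ms

1. 0.0ms @ 0 + 420.561ms (3/4)
2. 420.561ms @ 3/4 + 420.561ms (3/4)
3. 841.121ms @ 3/2 + 420.561ms (3/4)
4. 1261.682ms @ 9/4 + 841.121ms (3/2)
5. 2102.804ms @ 15/4 + 420.561ms (3/4)
6. 2523.364ms @ 9/2 + 841.121ms (3/2)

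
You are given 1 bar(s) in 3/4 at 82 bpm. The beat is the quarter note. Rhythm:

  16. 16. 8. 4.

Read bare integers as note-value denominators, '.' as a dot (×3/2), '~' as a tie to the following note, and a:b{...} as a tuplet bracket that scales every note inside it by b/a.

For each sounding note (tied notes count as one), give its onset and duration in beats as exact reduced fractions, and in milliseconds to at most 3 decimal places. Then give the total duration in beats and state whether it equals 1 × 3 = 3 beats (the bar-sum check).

1) 0.0ms=0b +274.39ms=3/8b
2) 274.39ms=3/8b +274.39ms=3/8b
3) 548.78ms=3/4b +548.78ms=3/4b
4) 1097.561ms=3/2b +1097.561ms=3/2b
Σ=3b of 3 (82bpm 3/4) — PASS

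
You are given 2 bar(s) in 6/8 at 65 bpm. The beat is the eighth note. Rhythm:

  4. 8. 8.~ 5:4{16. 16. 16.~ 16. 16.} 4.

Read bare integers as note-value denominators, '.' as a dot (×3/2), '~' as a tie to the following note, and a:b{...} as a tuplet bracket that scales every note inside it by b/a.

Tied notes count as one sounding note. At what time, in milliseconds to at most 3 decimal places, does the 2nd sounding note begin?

1. 0.0ms @ 0 + 2769.231ms (3)
2. 2769.231ms @ 3 + 1384.615ms (3/2)
3. 4153.846ms @ 9/2 + 1938.462ms (21/10)
4. 6092.308ms @ 33/5 + 553.846ms (3/5)
5. 6646.154ms @ 36/5 + 1107.692ms (6/5)
6. 7753.846ms @ 42/5 + 553.846ms (3/5)
7. 8307.692ms @ 9 + 2769.231ms (3)

note 2 onset = 3b = 2769.231ms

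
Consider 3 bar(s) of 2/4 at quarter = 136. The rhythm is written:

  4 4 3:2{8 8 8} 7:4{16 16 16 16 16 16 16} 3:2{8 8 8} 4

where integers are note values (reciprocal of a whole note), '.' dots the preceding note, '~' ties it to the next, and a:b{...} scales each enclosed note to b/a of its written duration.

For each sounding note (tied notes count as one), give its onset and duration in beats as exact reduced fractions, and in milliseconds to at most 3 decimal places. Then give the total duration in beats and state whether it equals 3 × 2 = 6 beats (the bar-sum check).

1) 0.0ms=0b +441.176ms=1b
2) 441.176ms=1b +441.176ms=1b
3) 882.353ms=2b +147.059ms=1/3b
4) 1029.412ms=7/3b +147.059ms=1/3b
5) 1176.471ms=8/3b +147.059ms=1/3b
6) 1323.529ms=3b +63.025ms=1/7b
7) 1386.555ms=22/7b +63.025ms=1/7b
8) 1449.58ms=23/7b +63.025ms=1/7b
9) 1512.605ms=24/7b +63.025ms=1/7b
10) 1575.63ms=25/7b +63.025ms=1/7b
11) 1638.655ms=26/7b +63.025ms=1/7b
12) 1701.681ms=27/7b +63.025ms=1/7b
13) 1764.706ms=4b +147.059ms=1/3b
14) 1911.765ms=13/3b +147.059ms=1/3b
15) 2058.824ms=14/3b +147.059ms=1/3b
16) 2205.882ms=5b +441.176ms=1b
Σ=6b of 6 (136bpm 2/4) — PASS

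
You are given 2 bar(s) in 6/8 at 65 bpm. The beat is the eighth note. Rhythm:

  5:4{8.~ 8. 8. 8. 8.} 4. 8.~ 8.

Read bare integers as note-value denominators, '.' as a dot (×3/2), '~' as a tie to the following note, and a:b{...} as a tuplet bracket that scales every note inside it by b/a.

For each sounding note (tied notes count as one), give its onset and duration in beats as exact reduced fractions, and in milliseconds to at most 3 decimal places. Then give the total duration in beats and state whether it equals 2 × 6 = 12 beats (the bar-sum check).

1) 0.0ms=0b +2215.385ms=12/5b
2) 2215.385ms=12/5b +1107.692ms=6/5b
3) 3323.077ms=18/5b +1107.692ms=6/5b
4) 4430.769ms=24/5b +1107.692ms=6/5b
5) 5538.462ms=6b +2769.231ms=3b
6) 8307.692ms=9b +2769.231ms=3b
Σ=12b of 12 (65bpm 6/8) — PASS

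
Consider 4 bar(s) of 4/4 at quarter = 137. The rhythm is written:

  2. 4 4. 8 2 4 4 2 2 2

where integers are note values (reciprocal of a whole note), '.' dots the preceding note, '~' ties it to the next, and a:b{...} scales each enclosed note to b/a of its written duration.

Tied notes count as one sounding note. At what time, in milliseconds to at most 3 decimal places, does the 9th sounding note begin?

note 9 onset = 12b = 5255.474ms

1. 0.0ms @ 0 + 1313.869ms (3)
2. 1313.869ms @ 3 + 437.956ms (1)
3. 1751.825ms @ 4 + 656.934ms (3/2)
4. 2408.759ms @ 11/2 + 218.978ms (1/2)
5. 2627.737ms @ 6 + 875.912ms (2)
6. 3503.65ms @ 8 + 437.956ms (1)
7. 3941.606ms @ 9 + 437.956ms (1)
8. 4379.562ms @ 10 + 875.912ms (2)
9. 5255.474ms @ 12 + 875.912ms (2)
10. 6131.387ms @ 14 + 875.912ms (2)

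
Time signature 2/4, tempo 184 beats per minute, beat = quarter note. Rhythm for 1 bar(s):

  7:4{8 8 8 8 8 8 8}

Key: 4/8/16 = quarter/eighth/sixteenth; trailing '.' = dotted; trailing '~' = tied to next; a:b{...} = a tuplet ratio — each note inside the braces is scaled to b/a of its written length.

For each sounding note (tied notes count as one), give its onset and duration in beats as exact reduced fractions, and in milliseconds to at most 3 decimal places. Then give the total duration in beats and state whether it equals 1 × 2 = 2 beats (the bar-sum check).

1) 0.0ms=0b +93.168ms=2/7b
2) 93.168ms=2/7b +93.168ms=2/7b
3) 186.335ms=4/7b +93.168ms=2/7b
4) 279.503ms=6/7b +93.168ms=2/7b
5) 372.671ms=8/7b +93.168ms=2/7b
6) 465.839ms=10/7b +93.168ms=2/7b
7) 559.006ms=12/7b +93.168ms=2/7b
Σ=2b of 2 (184bpm 2/4) — PASS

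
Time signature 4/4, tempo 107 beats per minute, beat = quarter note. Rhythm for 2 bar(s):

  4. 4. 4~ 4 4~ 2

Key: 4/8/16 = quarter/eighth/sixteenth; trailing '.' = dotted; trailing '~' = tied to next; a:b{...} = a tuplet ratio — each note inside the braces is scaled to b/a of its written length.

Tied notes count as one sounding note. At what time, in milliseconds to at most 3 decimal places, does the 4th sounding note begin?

1. 0.0ms @ 0 + 841.121ms (3/2)
2. 841.121ms @ 3/2 + 841.121ms (3/2)
3. 1682.243ms @ 3 + 1121.495ms (2)
4. 2803.738ms @ 5 + 1682.243ms (3)

note 4 onset = 5b = 2803.738ms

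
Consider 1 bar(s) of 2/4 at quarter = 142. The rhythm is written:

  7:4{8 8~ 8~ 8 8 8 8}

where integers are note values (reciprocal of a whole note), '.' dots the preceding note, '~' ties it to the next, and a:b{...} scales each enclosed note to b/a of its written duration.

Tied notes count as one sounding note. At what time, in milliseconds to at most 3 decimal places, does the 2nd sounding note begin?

note 2 onset = 2/7b = 120.724ms

1. 0.0ms @ 0 + 120.724ms (2/7)
2. 120.724ms @ 2/7 + 362.173ms (6/7)
3. 482.897ms @ 8/7 + 120.724ms (2/7)
4. 603.622ms @ 10/7 + 120.724ms (2/7)
5. 724.346ms @ 12/7 + 120.724ms (2/7)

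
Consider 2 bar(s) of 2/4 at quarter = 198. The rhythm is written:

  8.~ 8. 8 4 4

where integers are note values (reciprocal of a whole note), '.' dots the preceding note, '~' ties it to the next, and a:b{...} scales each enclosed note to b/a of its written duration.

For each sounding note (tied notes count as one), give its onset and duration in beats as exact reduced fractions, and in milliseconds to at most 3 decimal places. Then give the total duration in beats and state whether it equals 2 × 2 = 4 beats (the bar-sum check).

1) 0.0ms=0b +454.545ms=3/2b
2) 454.545ms=3/2b +151.515ms=1/2b
3) 606.061ms=2b +303.03ms=1b
4) 909.091ms=3b +303.03ms=1b
Σ=4b of 4 (198bpm 2/4) — PASS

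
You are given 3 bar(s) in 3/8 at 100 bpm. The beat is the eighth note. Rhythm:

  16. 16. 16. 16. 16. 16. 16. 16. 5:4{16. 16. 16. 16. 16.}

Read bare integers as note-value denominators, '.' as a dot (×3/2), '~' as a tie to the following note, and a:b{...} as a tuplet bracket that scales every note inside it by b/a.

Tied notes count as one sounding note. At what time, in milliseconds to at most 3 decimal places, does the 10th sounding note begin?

note 10 onset = 33/5b = 3960.0ms

1. 0.0ms @ 0 + 450.0ms (3/4)
2. 450.0ms @ 3/4 + 450.0ms (3/4)
3. 900.0ms @ 3/2 + 450.0ms (3/4)
4. 1350.0ms @ 9/4 + 450.0ms (3/4)
5. 1800.0ms @ 3 + 450.0ms (3/4)
6. 2250.0ms @ 15/4 + 450.0ms (3/4)
7. 2700.0ms @ 9/2 + 450.0ms (3/4)
8. 3150.0ms @ 21/4 + 450.0ms (3/4)
9. 3600.0ms @ 6 + 360.0ms (3/5)
10. 3960.0ms @ 33/5 + 360.0ms (3/5)
11. 4320.0ms @ 36/5 + 360.0ms (3/5)
12. 4680.0ms @ 39/5 + 360.0ms (3/5)
13. 5040.0ms @ 42/5 + 360.0ms (3/5)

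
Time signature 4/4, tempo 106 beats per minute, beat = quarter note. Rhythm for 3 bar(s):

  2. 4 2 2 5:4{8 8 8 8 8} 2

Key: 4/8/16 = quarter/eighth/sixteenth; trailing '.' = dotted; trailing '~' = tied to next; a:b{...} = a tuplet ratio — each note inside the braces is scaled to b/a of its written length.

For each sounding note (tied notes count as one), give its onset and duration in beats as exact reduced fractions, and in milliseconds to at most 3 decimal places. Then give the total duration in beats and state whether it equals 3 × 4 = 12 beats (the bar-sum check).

1) 0.0ms=0b +1698.113ms=3b
2) 1698.113ms=3b +566.038ms=1b
3) 2264.151ms=4b +1132.075ms=2b
4) 3396.226ms=6b +1132.075ms=2b
5) 4528.302ms=8b +226.415ms=2/5b
6) 4754.717ms=42/5b +226.415ms=2/5b
7) 4981.132ms=44/5b +226.415ms=2/5b
8) 5207.547ms=46/5b +226.415ms=2/5b
9) 5433.962ms=48/5b +226.415ms=2/5b
10) 5660.377ms=10b +1132.075ms=2b
Σ=12b of 12 (106bpm 4/4) — PASS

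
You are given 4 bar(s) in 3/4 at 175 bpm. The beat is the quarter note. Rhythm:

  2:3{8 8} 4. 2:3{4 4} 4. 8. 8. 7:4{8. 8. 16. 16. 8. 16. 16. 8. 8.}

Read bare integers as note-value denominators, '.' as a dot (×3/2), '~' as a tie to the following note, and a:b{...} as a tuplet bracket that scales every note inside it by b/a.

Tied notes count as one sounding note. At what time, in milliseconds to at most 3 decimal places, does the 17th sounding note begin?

note 17 onset = 81/7b = 3967.347ms

1. 0.0ms @ 0 + 257.143ms (3/4)
2. 257.143ms @ 3/4 + 257.143ms (3/4)
3. 514.286ms @ 3/2 + 514.286ms (3/2)
4. 1028.571ms @ 3 + 514.286ms (3/2)
5. 1542.857ms @ 9/2 + 514.286ms (3/2)
6. 2057.143ms @ 6 + 514.286ms (3/2)
7. 2571.429ms @ 15/2 + 257.143ms (3/4)
8. 2828.571ms @ 33/4 + 257.143ms (3/4)
9. 3085.714ms @ 9 + 146.939ms (3/7)
10. 3232.653ms @ 66/7 + 146.939ms (3/7)
11. 3379.592ms @ 69/7 + 73.469ms (3/14)
12. 3453.061ms @ 141/14 + 73.469ms (3/14)
13. 3526.531ms @ 72/7 + 146.939ms (3/7)
14. 3673.469ms @ 75/7 + 73.469ms (3/14)
15. 3746.939ms @ 153/14 + 73.469ms (3/14)
16. 3820.408ms @ 78/7 + 146.939ms (3/7)
17. 3967.347ms @ 81/7 + 146.939ms (3/7)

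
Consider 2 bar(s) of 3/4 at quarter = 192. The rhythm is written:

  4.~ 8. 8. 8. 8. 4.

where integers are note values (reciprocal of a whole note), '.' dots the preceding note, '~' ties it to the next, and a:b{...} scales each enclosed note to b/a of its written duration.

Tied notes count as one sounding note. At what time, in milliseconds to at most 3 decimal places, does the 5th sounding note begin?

1. 0.0ms @ 0 + 703.125ms (9/4)
2. 703.125ms @ 9/4 + 234.375ms (3/4)
3. 937.5ms @ 3 + 234.375ms (3/4)
4. 1171.875ms @ 15/4 + 234.375ms (3/4)
5. 1406.25ms @ 9/2 + 468.75ms (3/2)

note 5 onset = 9/2b = 1406.25ms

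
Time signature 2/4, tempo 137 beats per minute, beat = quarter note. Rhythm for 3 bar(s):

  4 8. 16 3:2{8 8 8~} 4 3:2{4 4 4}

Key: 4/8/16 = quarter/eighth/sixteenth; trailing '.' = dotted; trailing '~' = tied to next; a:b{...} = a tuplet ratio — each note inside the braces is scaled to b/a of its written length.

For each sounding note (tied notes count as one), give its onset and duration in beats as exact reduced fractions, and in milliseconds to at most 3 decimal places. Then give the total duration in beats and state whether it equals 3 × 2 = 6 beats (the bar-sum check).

1) 0.0ms=0b +437.956ms=1b
2) 437.956ms=1b +328.467ms=3/4b
3) 766.423ms=7/4b +109.489ms=1/4b
4) 875.912ms=2b +145.985ms=1/3b
5) 1021.898ms=7/3b +145.985ms=1/3b
6) 1167.883ms=8/3b +583.942ms=4/3b
7) 1751.825ms=4b +291.971ms=2/3b
8) 2043.796ms=14/3b +291.971ms=2/3b
9) 2335.766ms=16/3b +291.971ms=2/3b
Σ=6b of 6 (137bpm 2/4) — PASS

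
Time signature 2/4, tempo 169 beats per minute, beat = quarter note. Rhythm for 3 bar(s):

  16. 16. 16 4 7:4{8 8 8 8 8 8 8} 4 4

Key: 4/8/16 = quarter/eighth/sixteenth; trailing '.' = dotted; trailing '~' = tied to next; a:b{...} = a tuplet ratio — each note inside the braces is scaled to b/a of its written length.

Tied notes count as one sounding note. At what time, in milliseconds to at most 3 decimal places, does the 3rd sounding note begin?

note 3 onset = 3/4b = 266.272ms

1. 0.0ms @ 0 + 133.136ms (3/8)
2. 133.136ms @ 3/8 + 133.136ms (3/8)
3. 266.272ms @ 3/4 + 88.757ms (1/4)
4. 355.03ms @ 1 + 355.03ms (1)
5. 710.059ms @ 2 + 101.437ms (2/7)
6. 811.496ms @ 16/7 + 101.437ms (2/7)
7. 912.933ms @ 18/7 + 101.437ms (2/7)
8. 1014.37ms @ 20/7 + 101.437ms (2/7)
9. 1115.807ms @ 22/7 + 101.437ms (2/7)
10. 1217.244ms @ 24/7 + 101.437ms (2/7)
11. 1318.681ms @ 26/7 + 101.437ms (2/7)
12. 1420.118ms @ 4 + 355.03ms (1)
13. 1775.148ms @ 5 + 355.03ms (1)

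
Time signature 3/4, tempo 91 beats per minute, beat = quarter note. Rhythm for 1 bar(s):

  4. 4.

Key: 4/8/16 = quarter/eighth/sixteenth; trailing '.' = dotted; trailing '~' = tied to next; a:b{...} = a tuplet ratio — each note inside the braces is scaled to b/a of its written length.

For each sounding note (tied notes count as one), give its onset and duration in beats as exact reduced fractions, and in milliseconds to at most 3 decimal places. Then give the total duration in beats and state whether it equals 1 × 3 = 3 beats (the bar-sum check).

1) 0.0ms=0b +989.011ms=3/2b
2) 989.011ms=3/2b +989.011ms=3/2b
Σ=3b of 3 (91bpm 3/4) — PASS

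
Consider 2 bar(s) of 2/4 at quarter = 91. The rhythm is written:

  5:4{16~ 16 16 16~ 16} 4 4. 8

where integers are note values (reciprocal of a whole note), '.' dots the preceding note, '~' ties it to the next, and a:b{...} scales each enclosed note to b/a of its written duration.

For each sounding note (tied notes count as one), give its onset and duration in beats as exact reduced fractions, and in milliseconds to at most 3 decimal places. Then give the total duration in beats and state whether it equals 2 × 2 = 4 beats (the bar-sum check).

1) 0.0ms=0b +263.736ms=2/5b
2) 263.736ms=2/5b +131.868ms=1/5b
3) 395.604ms=3/5b +263.736ms=2/5b
4) 659.341ms=1b +659.341ms=1b
5) 1318.681ms=2b +989.011ms=3/2b
6) 2307.692ms=7/2b +329.67ms=1/2b
Σ=4b of 4 (91bpm 2/4) — PASS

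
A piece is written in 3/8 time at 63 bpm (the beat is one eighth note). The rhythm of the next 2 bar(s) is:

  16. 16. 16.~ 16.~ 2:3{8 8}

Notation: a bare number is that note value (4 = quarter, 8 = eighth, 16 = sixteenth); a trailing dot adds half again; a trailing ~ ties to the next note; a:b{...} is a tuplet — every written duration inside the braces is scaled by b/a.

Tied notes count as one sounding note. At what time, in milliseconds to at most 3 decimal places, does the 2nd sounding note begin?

note 2 onset = 3/4b = 714.286ms

1. 0.0ms @ 0 + 714.286ms (3/4)
2. 714.286ms @ 3/4 + 714.286ms (3/4)
3. 1428.571ms @ 3/2 + 2857.143ms (3)
4. 4285.714ms @ 9/2 + 1428.571ms (3/2)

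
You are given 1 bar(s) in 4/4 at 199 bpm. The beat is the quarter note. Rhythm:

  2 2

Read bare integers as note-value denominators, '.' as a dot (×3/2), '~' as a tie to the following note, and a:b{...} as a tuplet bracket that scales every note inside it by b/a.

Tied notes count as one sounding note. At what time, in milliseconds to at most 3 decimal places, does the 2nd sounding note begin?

1. 0.0ms @ 0 + 603.015ms (2)
2. 603.015ms @ 2 + 603.015ms (2)

note 2 onset = 2b = 603.015ms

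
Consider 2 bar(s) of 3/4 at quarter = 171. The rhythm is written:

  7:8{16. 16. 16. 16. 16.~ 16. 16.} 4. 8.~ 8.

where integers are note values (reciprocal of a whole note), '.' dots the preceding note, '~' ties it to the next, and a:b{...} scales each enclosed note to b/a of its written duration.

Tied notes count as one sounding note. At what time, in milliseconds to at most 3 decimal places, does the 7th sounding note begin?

note 7 onset = 3b = 1052.632ms

1. 0.0ms @ 0 + 150.376ms (3/7)
2. 150.376ms @ 3/7 + 150.376ms (3/7)
3. 300.752ms @ 6/7 + 150.376ms (3/7)
4. 451.128ms @ 9/7 + 150.376ms (3/7)
5. 601.504ms @ 12/7 + 300.752ms (6/7)
6. 902.256ms @ 18/7 + 150.376ms (3/7)
7. 1052.632ms @ 3 + 526.316ms (3/2)
8. 1578.947ms @ 9/2 + 526.316ms (3/2)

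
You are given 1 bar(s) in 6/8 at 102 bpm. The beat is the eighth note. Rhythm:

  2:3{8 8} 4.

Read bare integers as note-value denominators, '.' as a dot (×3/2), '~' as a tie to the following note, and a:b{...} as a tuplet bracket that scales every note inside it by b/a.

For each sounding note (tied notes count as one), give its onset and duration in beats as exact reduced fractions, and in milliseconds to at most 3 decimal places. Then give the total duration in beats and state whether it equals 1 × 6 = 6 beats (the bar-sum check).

1) 0.0ms=0b +882.353ms=3/2b
2) 882.353ms=3/2b +882.353ms=3/2b
3) 1764.706ms=3b +1764.706ms=3b
Σ=6b of 6 (102bpm 6/8) — PASS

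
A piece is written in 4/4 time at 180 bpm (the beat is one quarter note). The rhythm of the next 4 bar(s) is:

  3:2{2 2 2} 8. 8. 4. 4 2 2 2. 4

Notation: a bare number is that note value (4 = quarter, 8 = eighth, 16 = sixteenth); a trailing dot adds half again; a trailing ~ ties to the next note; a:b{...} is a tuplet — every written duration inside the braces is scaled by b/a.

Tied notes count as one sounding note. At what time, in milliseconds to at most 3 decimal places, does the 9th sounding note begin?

note 9 onset = 10b = 3333.333ms

1. 0.0ms @ 0 + 444.444ms (4/3)
2. 444.444ms @ 4/3 + 444.444ms (4/3)
3. 888.889ms @ 8/3 + 444.444ms (4/3)
4. 1333.333ms @ 4 + 250.0ms (3/4)
5. 1583.333ms @ 19/4 + 250.0ms (3/4)
6. 1833.333ms @ 11/2 + 500.0ms (3/2)
7. 2333.333ms @ 7 + 333.333ms (1)
8. 2666.667ms @ 8 + 666.667ms (2)
9. 3333.333ms @ 10 + 666.667ms (2)
10. 4000.0ms @ 12 + 1000.0ms (3)
11. 5000.0ms @ 15 + 333.333ms (1)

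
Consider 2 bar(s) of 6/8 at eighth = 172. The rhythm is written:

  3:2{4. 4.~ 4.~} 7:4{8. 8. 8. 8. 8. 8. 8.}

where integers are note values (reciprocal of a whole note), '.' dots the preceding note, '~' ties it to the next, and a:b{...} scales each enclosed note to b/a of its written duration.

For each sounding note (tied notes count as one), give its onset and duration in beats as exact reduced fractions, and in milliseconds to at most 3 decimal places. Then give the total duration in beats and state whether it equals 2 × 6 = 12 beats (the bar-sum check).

1) 0.0ms=0b +697.674ms=2b
2) 697.674ms=2b +1694.352ms=34/7b
3) 2392.027ms=48/7b +299.003ms=6/7b
4) 2691.03ms=54/7b +299.003ms=6/7b
5) 2990.033ms=60/7b +299.003ms=6/7b
6) 3289.037ms=66/7b +299.003ms=6/7b
7) 3588.04ms=72/7b +299.003ms=6/7b
8) 3887.043ms=78/7b +299.003ms=6/7b
Σ=12b of 12 (172bpm 6/8) — PASS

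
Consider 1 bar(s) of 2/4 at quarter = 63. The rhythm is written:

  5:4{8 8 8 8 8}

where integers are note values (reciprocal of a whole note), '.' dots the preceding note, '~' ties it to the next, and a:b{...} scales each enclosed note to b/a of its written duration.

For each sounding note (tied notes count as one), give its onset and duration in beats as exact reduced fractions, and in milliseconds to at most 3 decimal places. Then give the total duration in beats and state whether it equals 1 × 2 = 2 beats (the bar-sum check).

1) 0.0ms=0b +380.952ms=2/5b
2) 380.952ms=2/5b +380.952ms=2/5b
3) 761.905ms=4/5b +380.952ms=2/5b
4) 1142.857ms=6/5b +380.952ms=2/5b
5) 1523.81ms=8/5b +380.952ms=2/5b
Σ=2b of 2 (63bpm 2/4) — PASS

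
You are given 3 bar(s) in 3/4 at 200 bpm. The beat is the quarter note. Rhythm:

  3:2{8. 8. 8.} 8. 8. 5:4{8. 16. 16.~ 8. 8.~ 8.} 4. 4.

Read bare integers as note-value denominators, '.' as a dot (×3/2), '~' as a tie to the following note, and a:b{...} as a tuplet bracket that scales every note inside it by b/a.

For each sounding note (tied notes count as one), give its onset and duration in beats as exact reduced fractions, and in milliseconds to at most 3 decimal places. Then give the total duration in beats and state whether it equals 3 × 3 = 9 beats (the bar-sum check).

1) 0.0ms=0b +150.0ms=1/2b
2) 150.0ms=1/2b +150.0ms=1/2b
3) 300.0ms=1b +150.0ms=1/2b
4) 450.0ms=3/2b +225.0ms=3/4b
5) 675.0ms=9/4b +225.0ms=3/4b
6) 900.0ms=3b +180.0ms=3/5b
7) 1080.0ms=18/5b +90.0ms=3/10b
8) 1170.0ms=39/10b +270.0ms=9/10b
9) 1440.0ms=24/5b +360.0ms=6/5b
10) 1800.0ms=6b +450.0ms=3/2b
11) 2250.0ms=15/2b +450.0ms=3/2b
Σ=9b of 9 (200bpm 3/4) — PASS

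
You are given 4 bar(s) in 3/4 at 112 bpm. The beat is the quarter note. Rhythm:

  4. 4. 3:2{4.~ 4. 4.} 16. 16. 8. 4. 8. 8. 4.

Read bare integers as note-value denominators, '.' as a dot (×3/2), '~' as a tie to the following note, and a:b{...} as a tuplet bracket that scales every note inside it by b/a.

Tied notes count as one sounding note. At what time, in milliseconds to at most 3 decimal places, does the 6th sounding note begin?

1. 0.0ms @ 0 + 803.571ms (3/2)
2. 803.571ms @ 3/2 + 803.571ms (3/2)
3. 1607.143ms @ 3 + 1071.429ms (2)
4. 2678.571ms @ 5 + 535.714ms (1)
5. 3214.286ms @ 6 + 200.893ms (3/8)
6. 3415.179ms @ 51/8 + 200.893ms (3/8)
7. 3616.071ms @ 27/4 + 401.786ms (3/4)
8. 4017.857ms @ 15/2 + 803.571ms (3/2)
9. 4821.429ms @ 9 + 401.786ms (3/4)
10. 5223.214ms @ 39/4 + 401.786ms (3/4)
11. 5625.0ms @ 21/2 + 803.571ms (3/2)

note 6 onset = 51/8b = 3415.179ms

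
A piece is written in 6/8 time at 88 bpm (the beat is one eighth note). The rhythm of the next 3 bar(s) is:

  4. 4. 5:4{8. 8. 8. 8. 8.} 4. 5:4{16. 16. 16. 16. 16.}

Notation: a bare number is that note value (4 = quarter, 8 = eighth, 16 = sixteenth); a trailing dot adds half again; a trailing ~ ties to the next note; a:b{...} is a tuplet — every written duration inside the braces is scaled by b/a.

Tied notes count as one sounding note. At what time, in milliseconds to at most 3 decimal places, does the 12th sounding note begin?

note 12 onset = 84/5b = 11454.545ms

1. 0.0ms @ 0 + 2045.455ms (3)
2. 2045.455ms @ 3 + 2045.455ms (3)
3. 4090.909ms @ 6 + 818.182ms (6/5)
4. 4909.091ms @ 36/5 + 818.182ms (6/5)
5. 5727.273ms @ 42/5 + 818.182ms (6/5)
6. 6545.455ms @ 48/5 + 818.182ms (6/5)
7. 7363.636ms @ 54/5 + 818.182ms (6/5)
8. 8181.818ms @ 12 + 2045.455ms (3)
9. 10227.273ms @ 15 + 409.091ms (3/5)
10. 10636.364ms @ 78/5 + 409.091ms (3/5)
11. 11045.455ms @ 81/5 + 409.091ms (3/5)
12. 11454.545ms @ 84/5 + 409.091ms (3/5)
13. 11863.636ms @ 87/5 + 409.091ms (3/5)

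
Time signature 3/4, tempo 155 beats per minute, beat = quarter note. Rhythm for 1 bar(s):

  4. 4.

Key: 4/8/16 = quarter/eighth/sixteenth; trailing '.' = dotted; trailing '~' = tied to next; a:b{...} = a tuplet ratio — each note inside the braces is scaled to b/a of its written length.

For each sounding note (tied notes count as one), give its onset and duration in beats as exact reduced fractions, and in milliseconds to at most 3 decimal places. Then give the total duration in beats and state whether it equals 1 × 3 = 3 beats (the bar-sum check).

1) 0.0ms=0b +580.645ms=3/2b
2) 580.645ms=3/2b +580.645ms=3/2b
Σ=3b of 3 (155bpm 3/4) — PASS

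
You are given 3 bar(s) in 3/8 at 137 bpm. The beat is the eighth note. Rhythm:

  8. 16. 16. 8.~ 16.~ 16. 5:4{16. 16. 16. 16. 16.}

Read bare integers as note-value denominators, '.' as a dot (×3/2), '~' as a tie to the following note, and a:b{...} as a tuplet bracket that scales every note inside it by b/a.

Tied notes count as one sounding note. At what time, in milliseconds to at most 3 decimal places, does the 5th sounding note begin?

1. 0.0ms @ 0 + 656.934ms (3/2)
2. 656.934ms @ 3/2 + 328.467ms (3/4)
3. 985.401ms @ 9/4 + 328.467ms (3/4)
4. 1313.869ms @ 3 + 1313.869ms (3)
5. 2627.737ms @ 6 + 262.774ms (3/5)
6. 2890.511ms @ 33/5 + 262.774ms (3/5)
7. 3153.285ms @ 36/5 + 262.774ms (3/5)
8. 3416.058ms @ 39/5 + 262.774ms (3/5)
9. 3678.832ms @ 42/5 + 262.774ms (3/5)

note 5 onset = 6b = 2627.737ms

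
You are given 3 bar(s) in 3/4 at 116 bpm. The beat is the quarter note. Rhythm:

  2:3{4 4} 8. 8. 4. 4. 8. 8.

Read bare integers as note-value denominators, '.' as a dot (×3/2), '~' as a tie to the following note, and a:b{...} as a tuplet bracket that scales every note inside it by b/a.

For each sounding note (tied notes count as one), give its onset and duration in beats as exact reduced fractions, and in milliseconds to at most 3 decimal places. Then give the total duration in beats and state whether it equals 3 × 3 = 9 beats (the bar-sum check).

1) 0.0ms=0b +775.862ms=3/2b
2) 775.862ms=3/2b +775.862ms=3/2b
3) 1551.724ms=3b +387.931ms=3/4b
4) 1939.655ms=15/4b +387.931ms=3/4b
5) 2327.586ms=9/2b +775.862ms=3/2b
6) 3103.448ms=6b +775.862ms=3/2b
7) 3879.31ms=15/2b +387.931ms=3/4b
8) 4267.241ms=33/4b +387.931ms=3/4b
Σ=9b of 9 (116bpm 3/4) — PASS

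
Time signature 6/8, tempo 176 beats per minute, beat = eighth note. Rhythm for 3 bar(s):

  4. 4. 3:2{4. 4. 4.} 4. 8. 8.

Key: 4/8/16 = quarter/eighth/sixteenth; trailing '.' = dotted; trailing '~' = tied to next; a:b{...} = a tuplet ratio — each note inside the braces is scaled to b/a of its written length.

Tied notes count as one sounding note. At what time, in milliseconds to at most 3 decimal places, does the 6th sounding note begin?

note 6 onset = 12b = 4090.909ms

1. 0.0ms @ 0 + 1022.727ms (3)
2. 1022.727ms @ 3 + 1022.727ms (3)
3. 2045.455ms @ 6 + 681.818ms (2)
4. 2727.273ms @ 8 + 681.818ms (2)
5. 3409.091ms @ 10 + 681.818ms (2)
6. 4090.909ms @ 12 + 1022.727ms (3)
7. 5113.636ms @ 15 + 511.364ms (3/2)
8. 5625.0ms @ 33/2 + 511.364ms (3/2)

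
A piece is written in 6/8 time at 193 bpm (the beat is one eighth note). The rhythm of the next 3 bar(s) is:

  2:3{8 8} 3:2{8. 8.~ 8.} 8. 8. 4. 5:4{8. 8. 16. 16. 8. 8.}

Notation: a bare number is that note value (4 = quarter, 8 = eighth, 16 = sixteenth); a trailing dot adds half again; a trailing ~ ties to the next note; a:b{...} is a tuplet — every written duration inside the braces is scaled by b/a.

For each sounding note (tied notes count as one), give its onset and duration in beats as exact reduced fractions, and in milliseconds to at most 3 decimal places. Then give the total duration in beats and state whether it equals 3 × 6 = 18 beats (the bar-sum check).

1) 0.0ms=0b +466.321ms=3/2b
2) 466.321ms=3/2b +466.321ms=3/2b
3) 932.642ms=3b +310.881ms=1b
4) 1243.523ms=4b +621.762ms=2b
5) 1865.285ms=6b +466.321ms=3/2b
6) 2331.606ms=15/2b +466.321ms=3/2b
7) 2797.927ms=9b +932.642ms=3b
8) 3730.57ms=12b +373.057ms=6/5b
9) 4103.627ms=66/5b +373.057ms=6/5b
10) 4476.684ms=72/5b +186.528ms=3/5b
11) 4663.212ms=15b +186.528ms=3/5b
12) 4849.741ms=78/5b +373.057ms=6/5b
13) 5222.798ms=84/5b +373.057ms=6/5b
Σ=18b of 18 (193bpm 6/8) — PASS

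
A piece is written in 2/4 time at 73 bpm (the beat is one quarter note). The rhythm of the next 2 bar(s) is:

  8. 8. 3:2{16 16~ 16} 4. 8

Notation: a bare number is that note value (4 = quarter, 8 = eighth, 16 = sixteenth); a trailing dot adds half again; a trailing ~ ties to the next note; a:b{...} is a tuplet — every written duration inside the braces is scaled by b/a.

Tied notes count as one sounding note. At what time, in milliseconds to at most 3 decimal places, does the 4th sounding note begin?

note 4 onset = 5/3b = 1369.863ms

1. 0.0ms @ 0 + 616.438ms (3/4)
2. 616.438ms @ 3/4 + 616.438ms (3/4)
3. 1232.877ms @ 3/2 + 136.986ms (1/6)
4. 1369.863ms @ 5/3 + 273.973ms (1/3)
5. 1643.836ms @ 2 + 1232.877ms (3/2)
6. 2876.712ms @ 7/2 + 410.959ms (1/2)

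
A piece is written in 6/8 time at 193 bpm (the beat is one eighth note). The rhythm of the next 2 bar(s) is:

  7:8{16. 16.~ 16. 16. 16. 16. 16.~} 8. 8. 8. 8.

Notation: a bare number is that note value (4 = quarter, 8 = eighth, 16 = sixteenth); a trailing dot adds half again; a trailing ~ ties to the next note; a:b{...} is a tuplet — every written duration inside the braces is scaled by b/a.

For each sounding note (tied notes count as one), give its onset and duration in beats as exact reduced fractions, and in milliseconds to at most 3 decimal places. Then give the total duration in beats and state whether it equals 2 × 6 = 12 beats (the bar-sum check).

1) 0.0ms=0b +266.469ms=6/7b
2) 266.469ms=6/7b +532.939ms=12/7b
3) 799.408ms=18/7b +266.469ms=6/7b
4) 1065.877ms=24/7b +266.469ms=6/7b
5) 1332.346ms=30/7b +266.469ms=6/7b
6) 1598.816ms=36/7b +732.791ms=33/14b
7) 2331.606ms=15/2b +466.321ms=3/2b
8) 2797.927ms=9b +466.321ms=3/2b
9) 3264.249ms=21/2b +466.321ms=3/2b
Σ=12b of 12 (193bpm 6/8) — PASS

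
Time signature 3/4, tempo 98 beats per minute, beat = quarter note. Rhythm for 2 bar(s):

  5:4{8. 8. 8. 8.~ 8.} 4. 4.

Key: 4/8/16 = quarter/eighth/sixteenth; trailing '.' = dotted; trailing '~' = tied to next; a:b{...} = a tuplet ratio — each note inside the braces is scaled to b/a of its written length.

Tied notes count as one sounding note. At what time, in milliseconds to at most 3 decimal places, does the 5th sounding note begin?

1. 0.0ms @ 0 + 367.347ms (3/5)
2. 367.347ms @ 3/5 + 367.347ms (3/5)
3. 734.694ms @ 6/5 + 367.347ms (3/5)
4. 1102.041ms @ 9/5 + 734.694ms (6/5)
5. 1836.735ms @ 3 + 918.367ms (3/2)
6. 2755.102ms @ 9/2 + 918.367ms (3/2)

note 5 onset = 3b = 1836.735ms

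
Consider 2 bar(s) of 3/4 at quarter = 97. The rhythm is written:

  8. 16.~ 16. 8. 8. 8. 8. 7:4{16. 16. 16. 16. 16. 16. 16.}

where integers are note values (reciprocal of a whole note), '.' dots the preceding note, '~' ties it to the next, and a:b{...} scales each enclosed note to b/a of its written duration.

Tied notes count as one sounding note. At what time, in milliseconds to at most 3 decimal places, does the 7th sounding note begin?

1. 0.0ms @ 0 + 463.918ms (3/4)
2. 463.918ms @ 3/4 + 463.918ms (3/4)
3. 927.835ms @ 3/2 + 463.918ms (3/4)
4. 1391.753ms @ 9/4 + 463.918ms (3/4)
5. 1855.67ms @ 3 + 463.918ms (3/4)
6. 2319.588ms @ 15/4 + 463.918ms (3/4)
7. 2783.505ms @ 9/2 + 132.548ms (3/14)
8. 2916.053ms @ 33/7 + 132.548ms (3/14)
9. 3048.601ms @ 69/14 + 132.548ms (3/14)
10. 3181.149ms @ 36/7 + 132.548ms (3/14)
11. 3313.697ms @ 75/14 + 132.548ms (3/14)
12. 3446.244ms @ 39/7 + 132.548ms (3/14)
13. 3578.792ms @ 81/14 + 132.548ms (3/14)

note 7 onset = 9/2b = 2783.505ms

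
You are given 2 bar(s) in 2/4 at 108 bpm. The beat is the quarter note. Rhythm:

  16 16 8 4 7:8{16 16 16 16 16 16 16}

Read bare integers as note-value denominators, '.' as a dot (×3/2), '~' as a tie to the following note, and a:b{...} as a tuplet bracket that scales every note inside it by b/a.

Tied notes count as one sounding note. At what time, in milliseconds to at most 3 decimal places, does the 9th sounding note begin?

1. 0.0ms @ 0 + 138.889ms (1/4)
2. 138.889ms @ 1/4 + 138.889ms (1/4)
3. 277.778ms @ 1/2 + 277.778ms (1/2)
4. 555.556ms @ 1 + 555.556ms (1)
5. 1111.111ms @ 2 + 158.73ms (2/7)
6. 1269.841ms @ 16/7 + 158.73ms (2/7)
7. 1428.571ms @ 18/7 + 158.73ms (2/7)
8. 1587.302ms @ 20/7 + 158.73ms (2/7)
9. 1746.032ms @ 22/7 + 158.73ms (2/7)
10. 1904.762ms @ 24/7 + 158.73ms (2/7)
11. 2063.492ms @ 26/7 + 158.73ms (2/7)

note 9 onset = 22/7b = 1746.032ms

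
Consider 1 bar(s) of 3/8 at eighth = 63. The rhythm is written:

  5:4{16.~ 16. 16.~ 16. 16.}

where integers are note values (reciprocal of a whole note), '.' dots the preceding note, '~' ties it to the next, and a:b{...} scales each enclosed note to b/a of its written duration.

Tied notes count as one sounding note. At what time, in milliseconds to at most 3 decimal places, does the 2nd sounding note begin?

1. 0.0ms @ 0 + 1142.857ms (6/5)
2. 1142.857ms @ 6/5 + 1142.857ms (6/5)
3. 2285.714ms @ 12/5 + 571.429ms (3/5)

note 2 onset = 6/5b = 1142.857ms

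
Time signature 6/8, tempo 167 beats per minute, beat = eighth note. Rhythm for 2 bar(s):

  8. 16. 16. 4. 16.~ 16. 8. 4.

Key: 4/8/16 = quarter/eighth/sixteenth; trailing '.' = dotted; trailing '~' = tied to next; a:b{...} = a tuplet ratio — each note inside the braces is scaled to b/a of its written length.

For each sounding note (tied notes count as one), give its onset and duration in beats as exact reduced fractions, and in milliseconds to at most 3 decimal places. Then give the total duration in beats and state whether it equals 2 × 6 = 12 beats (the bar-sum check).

1) 0.0ms=0b +538.922ms=3/2b
2) 538.922ms=3/2b +269.461ms=3/4b
3) 808.383ms=9/4b +269.461ms=3/4b
4) 1077.844ms=3b +1077.844ms=3b
5) 2155.689ms=6b +538.922ms=3/2b
6) 2694.611ms=15/2b +538.922ms=3/2b
7) 3233.533ms=9b +1077.844ms=3b
Σ=12b of 12 (167bpm 6/8) — PASS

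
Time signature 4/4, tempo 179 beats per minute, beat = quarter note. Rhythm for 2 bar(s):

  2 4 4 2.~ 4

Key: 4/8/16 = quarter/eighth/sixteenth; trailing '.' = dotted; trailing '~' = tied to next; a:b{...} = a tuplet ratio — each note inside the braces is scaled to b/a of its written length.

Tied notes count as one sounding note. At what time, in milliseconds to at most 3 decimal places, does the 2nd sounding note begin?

1. 0.0ms @ 0 + 670.391ms (2)
2. 670.391ms @ 2 + 335.196ms (1)
3. 1005.587ms @ 3 + 335.196ms (1)
4. 1340.782ms @ 4 + 1340.782ms (4)

note 2 onset = 2b = 670.391ms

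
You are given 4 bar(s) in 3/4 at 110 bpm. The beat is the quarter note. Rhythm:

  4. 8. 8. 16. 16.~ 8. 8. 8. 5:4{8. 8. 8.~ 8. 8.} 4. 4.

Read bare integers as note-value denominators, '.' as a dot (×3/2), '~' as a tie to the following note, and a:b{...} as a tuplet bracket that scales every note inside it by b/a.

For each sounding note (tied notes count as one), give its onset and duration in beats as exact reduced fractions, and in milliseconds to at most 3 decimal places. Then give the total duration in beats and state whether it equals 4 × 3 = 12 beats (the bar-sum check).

1) 0.0ms=0b +818.182ms=3/2b
2) 818.182ms=3/2b +409.091ms=3/4b
3) 1227.273ms=9/4b +409.091ms=3/4b
4) 1636.364ms=3b +204.545ms=3/8b
5) 1840.909ms=27/8b +613.636ms=9/8b
6) 2454.545ms=9/2b +409.091ms=3/4b
7) 2863.636ms=21/4b +409.091ms=3/4b
8) 3272.727ms=6b +327.273ms=3/5b
9) 3600.0ms=33/5b +327.273ms=3/5b
10) 3927.273ms=36/5b +654.545ms=6/5b
11) 4581.818ms=42/5b +327.273ms=3/5b
12) 4909.091ms=9b +818.182ms=3/2b
13) 5727.273ms=21/2b +818.182ms=3/2b
Σ=12b of 12 (110bpm 3/4) — PASS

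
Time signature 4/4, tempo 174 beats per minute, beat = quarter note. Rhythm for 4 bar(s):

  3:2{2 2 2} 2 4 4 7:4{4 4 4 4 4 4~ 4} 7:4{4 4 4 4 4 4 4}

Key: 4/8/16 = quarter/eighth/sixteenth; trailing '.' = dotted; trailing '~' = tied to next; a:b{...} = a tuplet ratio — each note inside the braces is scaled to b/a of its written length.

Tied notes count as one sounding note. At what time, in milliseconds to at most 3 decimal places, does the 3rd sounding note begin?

note 3 onset = 8/3b = 919.54ms

1. 0.0ms @ 0 + 459.77ms (4/3)
2. 459.77ms @ 4/3 + 459.77ms (4/3)
3. 919.54ms @ 8/3 + 459.77ms (4/3)
4. 1379.31ms @ 4 + 689.655ms (2)
5. 2068.966ms @ 6 + 344.828ms (1)
6. 2413.793ms @ 7 + 344.828ms (1)
7. 2758.621ms @ 8 + 197.044ms (4/7)
8. 2955.665ms @ 60/7 + 197.044ms (4/7)
9. 3152.709ms @ 64/7 + 197.044ms (4/7)
10. 3349.754ms @ 68/7 + 197.044ms (4/7)
11. 3546.798ms @ 72/7 + 197.044ms (4/7)
12. 3743.842ms @ 76/7 + 394.089ms (8/7)
13. 4137.931ms @ 12 + 197.044ms (4/7)
14. 4334.975ms @ 88/7 + 197.044ms (4/7)
15. 4532.02ms @ 92/7 + 197.044ms (4/7)
16. 4729.064ms @ 96/7 + 197.044ms (4/7)
17. 4926.108ms @ 100/7 + 197.044ms (4/7)
18. 5123.153ms @ 104/7 + 197.044ms (4/7)
19. 5320.197ms @ 108/7 + 197.044ms (4/7)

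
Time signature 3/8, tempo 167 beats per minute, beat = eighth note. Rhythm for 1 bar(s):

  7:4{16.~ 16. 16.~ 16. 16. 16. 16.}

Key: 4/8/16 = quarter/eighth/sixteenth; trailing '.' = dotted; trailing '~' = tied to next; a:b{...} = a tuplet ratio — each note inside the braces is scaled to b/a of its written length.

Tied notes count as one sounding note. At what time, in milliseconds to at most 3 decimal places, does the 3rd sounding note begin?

note 3 onset = 12/7b = 615.911ms

1. 0.0ms @ 0 + 307.956ms (6/7)
2. 307.956ms @ 6/7 + 307.956ms (6/7)
3. 615.911ms @ 12/7 + 153.978ms (3/7)
4. 769.889ms @ 15/7 + 153.978ms (3/7)
5. 923.867ms @ 18/7 + 153.978ms (3/7)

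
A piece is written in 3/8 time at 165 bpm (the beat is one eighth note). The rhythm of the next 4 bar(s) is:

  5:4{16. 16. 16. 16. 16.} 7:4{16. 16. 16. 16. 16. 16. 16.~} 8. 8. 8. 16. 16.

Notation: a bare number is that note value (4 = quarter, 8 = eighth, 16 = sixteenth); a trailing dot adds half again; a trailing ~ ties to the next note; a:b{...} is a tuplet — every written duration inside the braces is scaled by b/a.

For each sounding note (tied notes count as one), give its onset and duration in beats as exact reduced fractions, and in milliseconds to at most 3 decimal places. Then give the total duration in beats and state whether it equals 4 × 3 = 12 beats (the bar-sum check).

1) 0.0ms=0b +218.182ms=3/5b
2) 218.182ms=3/5b +218.182ms=3/5b
3) 436.364ms=6/5b +218.182ms=3/5b
4) 654.545ms=9/5b +218.182ms=3/5b
5) 872.727ms=12/5b +218.182ms=3/5b
6) 1090.909ms=3b +155.844ms=3/7b
7) 1246.753ms=24/7b +155.844ms=3/7b
8) 1402.597ms=27/7b +155.844ms=3/7b
9) 1558.442ms=30/7b +155.844ms=3/7b
10) 1714.286ms=33/7b +155.844ms=3/7b
11) 1870.13ms=36/7b +155.844ms=3/7b
12) 2025.974ms=39/7b +701.299ms=27/14b
13) 2727.273ms=15/2b +545.455ms=3/2b
14) 3272.727ms=9b +545.455ms=3/2b
15) 3818.182ms=21/2b +272.727ms=3/4b
16) 4090.909ms=45/4b +272.727ms=3/4b
Σ=12b of 12 (165bpm 3/8) — PASS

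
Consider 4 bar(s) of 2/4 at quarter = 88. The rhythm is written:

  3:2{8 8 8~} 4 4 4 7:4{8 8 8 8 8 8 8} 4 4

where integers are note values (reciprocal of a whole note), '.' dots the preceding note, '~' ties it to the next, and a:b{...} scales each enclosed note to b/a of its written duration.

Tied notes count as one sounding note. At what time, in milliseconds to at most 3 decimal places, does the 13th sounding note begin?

note 13 onset = 6b = 4090.909ms

1. 0.0ms @ 0 + 227.273ms (1/3)
2. 227.273ms @ 1/3 + 227.273ms (1/3)
3. 454.545ms @ 2/3 + 909.091ms (4/3)
4. 1363.636ms @ 2 + 681.818ms (1)
5. 2045.455ms @ 3 + 681.818ms (1)
6. 2727.273ms @ 4 + 194.805ms (2/7)
7. 2922.078ms @ 30/7 + 194.805ms (2/7)
8. 3116.883ms @ 32/7 + 194.805ms (2/7)
9. 3311.688ms @ 34/7 + 194.805ms (2/7)
10. 3506.494ms @ 36/7 + 194.805ms (2/7)
11. 3701.299ms @ 38/7 + 194.805ms (2/7)
12. 3896.104ms @ 40/7 + 194.805ms (2/7)
13. 4090.909ms @ 6 + 681.818ms (1)
14. 4772.727ms @ 7 + 681.818ms (1)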